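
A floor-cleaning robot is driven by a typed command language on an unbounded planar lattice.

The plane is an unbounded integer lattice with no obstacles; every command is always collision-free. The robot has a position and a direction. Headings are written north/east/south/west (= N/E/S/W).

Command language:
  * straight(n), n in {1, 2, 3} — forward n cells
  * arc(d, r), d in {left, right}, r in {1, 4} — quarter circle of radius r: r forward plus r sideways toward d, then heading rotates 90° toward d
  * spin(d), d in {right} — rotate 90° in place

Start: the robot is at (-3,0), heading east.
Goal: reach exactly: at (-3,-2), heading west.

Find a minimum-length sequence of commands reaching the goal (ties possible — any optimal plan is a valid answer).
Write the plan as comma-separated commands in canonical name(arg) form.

t0: at (-3,0), heading east
[1] after arc(right, 1): at (-2,-1), heading south
[2] after arc(right, 1): at (-3,-2), heading west
no 1-step plan works, so 2 is optimal.

arc(right, 1), arc(right, 1)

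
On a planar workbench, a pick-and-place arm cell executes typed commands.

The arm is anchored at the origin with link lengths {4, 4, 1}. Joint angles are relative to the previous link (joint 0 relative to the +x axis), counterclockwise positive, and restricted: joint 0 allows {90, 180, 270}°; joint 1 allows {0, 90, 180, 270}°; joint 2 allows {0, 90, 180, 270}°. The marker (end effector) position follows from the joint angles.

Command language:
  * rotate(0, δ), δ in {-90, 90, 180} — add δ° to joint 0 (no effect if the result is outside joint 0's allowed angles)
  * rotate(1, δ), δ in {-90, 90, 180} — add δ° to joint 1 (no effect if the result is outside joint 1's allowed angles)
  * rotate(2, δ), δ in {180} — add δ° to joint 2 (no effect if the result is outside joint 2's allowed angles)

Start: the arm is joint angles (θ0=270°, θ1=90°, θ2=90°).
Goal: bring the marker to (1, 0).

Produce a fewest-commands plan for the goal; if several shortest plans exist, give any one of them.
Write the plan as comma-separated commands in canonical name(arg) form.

start: joint angles (θ0=270°, θ1=90°, θ2=90°)
step 1 (rotate(0, 180)): joint angles (θ0=90°, θ1=90°, θ2=90°)
step 2 (rotate(1, 90)): joint angles (θ0=90°, θ1=180°, θ2=90°)
minimal: 2 command(s), checked below 2.

rotate(0, 180), rotate(1, 90)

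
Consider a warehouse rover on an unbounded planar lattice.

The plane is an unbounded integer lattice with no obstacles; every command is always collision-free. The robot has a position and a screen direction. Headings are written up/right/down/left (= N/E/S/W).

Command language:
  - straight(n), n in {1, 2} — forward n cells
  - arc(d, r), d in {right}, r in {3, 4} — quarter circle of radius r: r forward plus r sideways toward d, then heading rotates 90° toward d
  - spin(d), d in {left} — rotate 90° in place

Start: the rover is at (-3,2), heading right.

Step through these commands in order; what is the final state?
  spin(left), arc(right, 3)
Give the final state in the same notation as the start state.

t0: at (-3,2), heading right
t=1 spin(left) ⇒ at (-3,2), heading up
t=2 arc(right, 3) ⇒ at (0,5), heading right

at (0,5), heading right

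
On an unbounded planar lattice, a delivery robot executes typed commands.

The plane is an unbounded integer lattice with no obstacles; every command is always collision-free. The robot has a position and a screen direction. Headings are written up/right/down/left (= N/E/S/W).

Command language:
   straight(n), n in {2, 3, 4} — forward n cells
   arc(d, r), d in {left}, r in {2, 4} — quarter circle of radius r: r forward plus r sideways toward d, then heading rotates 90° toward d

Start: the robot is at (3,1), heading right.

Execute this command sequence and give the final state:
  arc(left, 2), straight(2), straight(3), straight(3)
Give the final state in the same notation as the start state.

t0: at (3,1), heading right
step 1 (arc(left, 2)): at (5,3), heading up
step 2 (straight(2)): at (5,5), heading up
step 3 (straight(3)): at (5,8), heading up
step 4 (straight(3)): at (5,11), heading up

at (5,11), heading up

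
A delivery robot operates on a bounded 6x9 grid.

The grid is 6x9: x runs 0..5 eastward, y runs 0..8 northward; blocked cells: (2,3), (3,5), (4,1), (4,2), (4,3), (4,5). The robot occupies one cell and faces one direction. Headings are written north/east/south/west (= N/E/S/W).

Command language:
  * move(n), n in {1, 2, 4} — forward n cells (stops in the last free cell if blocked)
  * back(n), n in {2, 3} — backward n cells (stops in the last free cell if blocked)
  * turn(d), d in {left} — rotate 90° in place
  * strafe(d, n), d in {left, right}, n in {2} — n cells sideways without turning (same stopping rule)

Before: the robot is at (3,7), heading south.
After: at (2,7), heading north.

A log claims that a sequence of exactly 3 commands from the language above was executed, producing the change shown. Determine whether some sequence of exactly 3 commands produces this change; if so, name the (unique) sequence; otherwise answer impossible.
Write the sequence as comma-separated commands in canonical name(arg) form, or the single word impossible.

no 3-step route produces this change.

impossible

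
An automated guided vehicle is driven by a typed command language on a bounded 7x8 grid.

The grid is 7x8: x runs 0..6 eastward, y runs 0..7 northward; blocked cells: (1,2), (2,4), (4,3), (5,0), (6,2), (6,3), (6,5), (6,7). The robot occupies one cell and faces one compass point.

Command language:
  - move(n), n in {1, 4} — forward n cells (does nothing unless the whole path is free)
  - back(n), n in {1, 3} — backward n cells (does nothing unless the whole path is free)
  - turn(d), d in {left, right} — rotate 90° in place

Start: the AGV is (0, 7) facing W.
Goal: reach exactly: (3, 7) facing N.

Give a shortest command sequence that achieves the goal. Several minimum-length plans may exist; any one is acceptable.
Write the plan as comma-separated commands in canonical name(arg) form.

back(3), turn(right)

t0: (0, 7) facing W
1. back(3) → (3, 7) facing W
2. turn(right) → (3, 7) facing N
no 1-step plan works, so 2 is optimal.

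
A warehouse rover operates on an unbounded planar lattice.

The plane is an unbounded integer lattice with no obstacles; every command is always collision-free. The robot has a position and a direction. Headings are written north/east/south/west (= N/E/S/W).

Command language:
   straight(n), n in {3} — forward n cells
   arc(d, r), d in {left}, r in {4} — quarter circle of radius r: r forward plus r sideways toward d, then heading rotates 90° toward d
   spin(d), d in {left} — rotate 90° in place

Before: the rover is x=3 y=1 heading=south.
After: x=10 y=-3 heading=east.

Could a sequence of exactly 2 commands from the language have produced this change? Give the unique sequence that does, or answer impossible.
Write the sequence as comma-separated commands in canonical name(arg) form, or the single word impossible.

arc(left, 4), straight(3)

key: position moved to (10,-3) AND the heading swung to E — translation plus rotation needed
from: x=3 y=1 heading=south
[1] after arc(left, 4): x=7 y=-3 heading=east
[2] after straight(3): x=10 y=-3 heading=east
no other 2-command option fits: unique.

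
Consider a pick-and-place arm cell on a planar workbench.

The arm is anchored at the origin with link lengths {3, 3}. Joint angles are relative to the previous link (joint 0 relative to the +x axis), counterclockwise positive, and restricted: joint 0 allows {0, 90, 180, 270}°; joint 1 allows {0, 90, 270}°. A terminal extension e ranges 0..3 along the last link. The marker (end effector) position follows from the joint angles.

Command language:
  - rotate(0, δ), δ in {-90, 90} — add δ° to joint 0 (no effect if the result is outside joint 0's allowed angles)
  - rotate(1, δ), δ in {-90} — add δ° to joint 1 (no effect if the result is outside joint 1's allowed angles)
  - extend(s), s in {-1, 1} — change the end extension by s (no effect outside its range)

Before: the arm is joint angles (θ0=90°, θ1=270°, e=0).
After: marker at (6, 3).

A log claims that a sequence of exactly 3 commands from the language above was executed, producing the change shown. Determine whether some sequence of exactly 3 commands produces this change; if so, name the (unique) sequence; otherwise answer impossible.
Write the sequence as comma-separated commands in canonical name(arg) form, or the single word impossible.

extend(1), extend(1), extend(1)

start: joint angles (θ0=90°, θ1=270°, e=0)
[1] after extend(1): joint angles (θ0=90°, θ1=270°, e=1)
[2] after extend(1): joint angles (θ0=90°, θ1=270°, e=2)
[3] after extend(1): joint angles (θ0=90°, θ1=270°, e=3)
all 125 alternatives checked — unique.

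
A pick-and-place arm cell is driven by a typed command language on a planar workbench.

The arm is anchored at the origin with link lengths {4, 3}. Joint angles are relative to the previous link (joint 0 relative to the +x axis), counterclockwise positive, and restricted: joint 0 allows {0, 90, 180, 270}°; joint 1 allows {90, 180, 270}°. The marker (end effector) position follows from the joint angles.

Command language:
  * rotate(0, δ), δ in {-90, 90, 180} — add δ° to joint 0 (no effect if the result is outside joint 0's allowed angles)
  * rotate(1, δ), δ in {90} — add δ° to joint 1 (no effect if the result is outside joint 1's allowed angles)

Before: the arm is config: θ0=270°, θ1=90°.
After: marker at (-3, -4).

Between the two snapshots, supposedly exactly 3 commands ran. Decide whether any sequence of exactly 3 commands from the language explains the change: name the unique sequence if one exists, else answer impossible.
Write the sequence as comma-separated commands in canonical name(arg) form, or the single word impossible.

start: config: θ0=270°, θ1=90°
[1] after rotate(1, 90): config: θ0=270°, θ1=180°
[2] after rotate(1, 90): config: θ0=270°, θ1=270°
[3] after rotate(1, 90): config: θ0=270°, θ1=270°
all 64 alternatives checked — unique.

rotate(1, 90), rotate(1, 90), rotate(1, 90)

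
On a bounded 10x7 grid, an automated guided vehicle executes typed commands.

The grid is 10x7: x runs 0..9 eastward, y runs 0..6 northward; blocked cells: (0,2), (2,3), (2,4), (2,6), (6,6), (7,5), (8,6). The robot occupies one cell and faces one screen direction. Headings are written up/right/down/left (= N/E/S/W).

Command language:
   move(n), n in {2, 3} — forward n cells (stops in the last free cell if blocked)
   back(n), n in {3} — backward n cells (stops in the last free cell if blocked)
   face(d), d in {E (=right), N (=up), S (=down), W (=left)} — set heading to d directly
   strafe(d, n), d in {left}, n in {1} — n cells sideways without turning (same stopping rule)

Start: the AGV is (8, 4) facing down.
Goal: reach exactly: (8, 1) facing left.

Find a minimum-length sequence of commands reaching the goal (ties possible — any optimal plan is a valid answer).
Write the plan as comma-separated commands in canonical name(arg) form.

move(3), face(W)

start: (8, 4) facing down
[1] after move(3): (8, 1) facing down
[2] after face(W): (8, 1) facing left
no 1-step plan works, so 2 is optimal.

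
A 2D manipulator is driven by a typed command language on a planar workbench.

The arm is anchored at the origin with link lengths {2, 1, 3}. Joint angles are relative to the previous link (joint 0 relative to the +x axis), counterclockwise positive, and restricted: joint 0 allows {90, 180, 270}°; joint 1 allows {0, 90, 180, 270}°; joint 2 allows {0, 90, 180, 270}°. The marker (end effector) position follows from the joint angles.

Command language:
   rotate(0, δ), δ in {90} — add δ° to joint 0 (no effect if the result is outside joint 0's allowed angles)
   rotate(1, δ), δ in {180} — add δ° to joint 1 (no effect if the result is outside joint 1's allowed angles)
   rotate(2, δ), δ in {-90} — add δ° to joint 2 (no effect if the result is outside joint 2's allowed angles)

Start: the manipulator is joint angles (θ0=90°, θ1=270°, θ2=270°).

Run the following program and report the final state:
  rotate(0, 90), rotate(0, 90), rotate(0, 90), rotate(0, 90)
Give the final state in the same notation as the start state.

joint angles (θ0=270°, θ1=270°, θ2=270°)

initial: joint angles (θ0=90°, θ1=270°, θ2=270°)
[1] after rotate(0, 90): joint angles (θ0=180°, θ1=270°, θ2=270°)
[2] after rotate(0, 90): joint angles (θ0=270°, θ1=270°, θ2=270°)
[3] after rotate(0, 90): joint angles (θ0=270°, θ1=270°, θ2=270°)
[4] after rotate(0, 90): joint angles (θ0=270°, θ1=270°, θ2=270°)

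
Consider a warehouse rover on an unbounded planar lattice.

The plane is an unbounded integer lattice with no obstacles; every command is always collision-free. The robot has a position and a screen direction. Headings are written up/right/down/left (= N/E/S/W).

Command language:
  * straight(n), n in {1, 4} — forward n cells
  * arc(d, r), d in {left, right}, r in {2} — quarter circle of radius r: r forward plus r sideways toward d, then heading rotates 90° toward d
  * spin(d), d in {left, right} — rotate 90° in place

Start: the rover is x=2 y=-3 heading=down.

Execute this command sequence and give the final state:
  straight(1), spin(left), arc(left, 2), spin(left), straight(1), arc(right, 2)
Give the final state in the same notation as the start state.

start: x=2 y=-3 heading=down
1. straight(1) → x=2 y=-4 heading=down
2. spin(left) → x=2 y=-4 heading=right
3. arc(left, 2) → x=4 y=-2 heading=up
4. spin(left) → x=4 y=-2 heading=left
5. straight(1) → x=3 y=-2 heading=left
6. arc(right, 2) → x=1 y=0 heading=up

x=1 y=0 heading=up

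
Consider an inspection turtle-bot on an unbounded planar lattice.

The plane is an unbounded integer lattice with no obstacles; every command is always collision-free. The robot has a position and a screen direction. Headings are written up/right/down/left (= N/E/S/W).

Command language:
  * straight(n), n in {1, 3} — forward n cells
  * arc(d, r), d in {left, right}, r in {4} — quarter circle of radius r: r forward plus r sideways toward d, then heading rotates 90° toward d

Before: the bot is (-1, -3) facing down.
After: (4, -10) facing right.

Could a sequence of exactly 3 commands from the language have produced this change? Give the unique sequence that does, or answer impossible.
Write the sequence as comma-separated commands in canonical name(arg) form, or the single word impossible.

key: order matters: swapping straight(3) and straight(1) lands elsewhere
from: (-1, -3) facing down
1. straight(3) → (-1, -6) facing down
2. arc(left, 4) → (3, -10) facing right
3. straight(1) → (4, -10) facing right
uniquely the one of 64 3-step routes that fits.

straight(3), arc(left, 4), straight(1)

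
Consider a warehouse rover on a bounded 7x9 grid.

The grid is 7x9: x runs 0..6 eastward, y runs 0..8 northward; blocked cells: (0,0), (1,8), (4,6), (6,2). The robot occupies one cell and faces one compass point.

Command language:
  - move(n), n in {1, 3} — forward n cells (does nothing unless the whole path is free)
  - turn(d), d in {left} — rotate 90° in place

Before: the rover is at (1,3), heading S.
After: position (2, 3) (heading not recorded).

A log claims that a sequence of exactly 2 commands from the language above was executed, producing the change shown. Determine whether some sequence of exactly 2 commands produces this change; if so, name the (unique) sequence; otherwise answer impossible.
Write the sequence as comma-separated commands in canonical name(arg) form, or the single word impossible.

key: running move(1) before turn(left) would end elsewhere — order is forced
t0: at (1,3), heading S
t=1 turn(left) ⇒ at (1,3), heading E
t=2 move(1) ⇒ at (2,3), heading E
all 9 alternatives checked — unique.

turn(left), move(1)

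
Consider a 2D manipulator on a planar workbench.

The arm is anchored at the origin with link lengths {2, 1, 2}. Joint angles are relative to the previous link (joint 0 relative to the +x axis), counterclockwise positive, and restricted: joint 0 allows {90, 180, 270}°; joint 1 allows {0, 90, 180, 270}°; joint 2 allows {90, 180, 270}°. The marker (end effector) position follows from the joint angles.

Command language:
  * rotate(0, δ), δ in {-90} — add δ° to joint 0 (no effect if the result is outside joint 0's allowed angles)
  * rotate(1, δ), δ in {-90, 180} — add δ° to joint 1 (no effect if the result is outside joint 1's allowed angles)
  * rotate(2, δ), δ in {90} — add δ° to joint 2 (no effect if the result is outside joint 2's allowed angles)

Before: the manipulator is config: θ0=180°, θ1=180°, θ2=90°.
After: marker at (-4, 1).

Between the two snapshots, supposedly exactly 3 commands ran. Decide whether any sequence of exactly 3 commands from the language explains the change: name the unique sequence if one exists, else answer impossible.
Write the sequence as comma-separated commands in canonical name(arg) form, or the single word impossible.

rotate(1, -90), rotate(1, -90), rotate(1, -90)

initial: config: θ0=180°, θ1=180°, θ2=90°
t=1 rotate(1, -90) ⇒ config: θ0=180°, θ1=90°, θ2=90°
t=2 rotate(1, -90) ⇒ config: θ0=180°, θ1=0°, θ2=90°
t=3 rotate(1, -90) ⇒ config: θ0=180°, θ1=270°, θ2=90°
uniquely the one of 64 3-step routes that fits.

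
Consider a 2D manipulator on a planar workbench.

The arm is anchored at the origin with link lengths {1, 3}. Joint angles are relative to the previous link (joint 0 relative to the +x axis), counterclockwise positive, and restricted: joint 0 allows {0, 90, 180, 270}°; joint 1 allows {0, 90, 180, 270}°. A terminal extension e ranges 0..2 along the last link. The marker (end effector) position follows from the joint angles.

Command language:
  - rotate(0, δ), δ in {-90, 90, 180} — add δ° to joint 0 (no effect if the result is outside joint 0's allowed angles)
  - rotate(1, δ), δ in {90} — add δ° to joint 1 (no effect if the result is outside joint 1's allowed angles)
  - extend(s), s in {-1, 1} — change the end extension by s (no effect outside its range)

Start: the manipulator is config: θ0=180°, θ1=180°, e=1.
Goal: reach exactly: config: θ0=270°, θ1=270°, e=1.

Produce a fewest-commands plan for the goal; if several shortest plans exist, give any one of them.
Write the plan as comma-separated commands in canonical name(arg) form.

start: config: θ0=180°, θ1=180°, e=1
step 1 (rotate(0, 90)): config: θ0=270°, θ1=180°, e=1
step 2 (rotate(1, 90)): config: θ0=270°, θ1=270°, e=1
shorter routes all fall short; 2 is best.

rotate(0, 90), rotate(1, 90)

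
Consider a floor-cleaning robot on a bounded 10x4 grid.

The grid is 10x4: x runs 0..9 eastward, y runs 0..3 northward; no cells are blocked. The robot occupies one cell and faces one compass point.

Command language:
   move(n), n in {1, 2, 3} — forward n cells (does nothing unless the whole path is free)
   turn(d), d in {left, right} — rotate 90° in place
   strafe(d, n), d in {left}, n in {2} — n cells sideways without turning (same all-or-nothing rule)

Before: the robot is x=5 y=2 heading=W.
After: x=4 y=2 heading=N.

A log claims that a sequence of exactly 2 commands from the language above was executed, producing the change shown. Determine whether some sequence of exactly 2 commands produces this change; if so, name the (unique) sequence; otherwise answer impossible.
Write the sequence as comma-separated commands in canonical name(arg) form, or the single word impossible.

key: cell and facing (now N) both changed — the 2 commands mix motion and turning
from: x=5 y=2 heading=W
[1] after move(1): x=4 y=2 heading=W
[2] after turn(right): x=4 y=2 heading=N
no other 2-command option fits: unique.

move(1), turn(right)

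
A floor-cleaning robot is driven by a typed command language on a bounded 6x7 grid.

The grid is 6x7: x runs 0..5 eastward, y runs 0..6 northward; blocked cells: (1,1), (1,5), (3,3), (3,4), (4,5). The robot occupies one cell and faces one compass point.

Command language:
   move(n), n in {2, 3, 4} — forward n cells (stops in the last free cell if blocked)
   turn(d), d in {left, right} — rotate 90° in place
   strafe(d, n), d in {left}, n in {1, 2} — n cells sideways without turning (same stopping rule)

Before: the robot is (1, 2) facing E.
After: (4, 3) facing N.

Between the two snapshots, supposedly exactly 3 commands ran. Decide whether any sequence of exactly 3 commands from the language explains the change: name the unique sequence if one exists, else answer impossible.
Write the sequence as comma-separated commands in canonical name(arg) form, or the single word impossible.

key: cell and facing (now N) both changed — the 3 commands mix motion and turning
from: (1, 2) facing E
t=1 move(3) ⇒ (4, 2) facing E
t=2 strafe(left, 1) ⇒ (4, 3) facing E
t=3 turn(left) ⇒ (4, 3) facing N
no other 3-command option fits: unique.

move(3), strafe(left, 1), turn(left)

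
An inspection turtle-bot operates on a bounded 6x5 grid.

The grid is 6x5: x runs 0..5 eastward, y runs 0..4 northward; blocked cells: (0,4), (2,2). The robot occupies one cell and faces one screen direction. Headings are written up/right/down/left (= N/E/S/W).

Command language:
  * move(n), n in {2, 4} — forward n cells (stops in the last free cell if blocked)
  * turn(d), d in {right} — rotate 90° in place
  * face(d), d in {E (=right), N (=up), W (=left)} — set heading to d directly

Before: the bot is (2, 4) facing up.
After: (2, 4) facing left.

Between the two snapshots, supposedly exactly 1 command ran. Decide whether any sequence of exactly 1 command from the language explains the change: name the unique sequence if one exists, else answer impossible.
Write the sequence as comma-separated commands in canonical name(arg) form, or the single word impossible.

key: parked at (2,4) the whole time — nothing moves the robot
from: (2, 4) facing up
1. face(W) → (2, 4) facing left
all 6 alternatives checked — unique.

face(W)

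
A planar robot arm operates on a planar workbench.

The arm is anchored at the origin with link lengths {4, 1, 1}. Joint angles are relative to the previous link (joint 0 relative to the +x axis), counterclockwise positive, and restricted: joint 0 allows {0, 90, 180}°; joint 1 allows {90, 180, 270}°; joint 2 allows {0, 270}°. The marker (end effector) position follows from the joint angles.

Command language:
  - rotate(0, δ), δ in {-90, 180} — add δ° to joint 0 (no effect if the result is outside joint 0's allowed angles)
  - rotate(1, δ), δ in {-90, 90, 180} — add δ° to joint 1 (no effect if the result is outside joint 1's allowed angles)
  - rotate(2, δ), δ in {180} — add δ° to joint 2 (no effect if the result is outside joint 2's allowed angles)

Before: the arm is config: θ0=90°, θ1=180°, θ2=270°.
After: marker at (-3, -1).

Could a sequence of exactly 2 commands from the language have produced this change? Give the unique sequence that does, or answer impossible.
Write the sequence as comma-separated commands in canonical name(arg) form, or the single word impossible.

rotate(0, -90), rotate(0, 180)

key: running rotate(0, 180) before rotate(0, -90) would end elsewhere — order is forced
start: config: θ0=90°, θ1=180°, θ2=270°
t=1 rotate(0, -90) ⇒ config: θ0=0°, θ1=180°, θ2=270°
t=2 rotate(0, 180) ⇒ config: θ0=180°, θ1=180°, θ2=270°
no rival 2-sequence matches.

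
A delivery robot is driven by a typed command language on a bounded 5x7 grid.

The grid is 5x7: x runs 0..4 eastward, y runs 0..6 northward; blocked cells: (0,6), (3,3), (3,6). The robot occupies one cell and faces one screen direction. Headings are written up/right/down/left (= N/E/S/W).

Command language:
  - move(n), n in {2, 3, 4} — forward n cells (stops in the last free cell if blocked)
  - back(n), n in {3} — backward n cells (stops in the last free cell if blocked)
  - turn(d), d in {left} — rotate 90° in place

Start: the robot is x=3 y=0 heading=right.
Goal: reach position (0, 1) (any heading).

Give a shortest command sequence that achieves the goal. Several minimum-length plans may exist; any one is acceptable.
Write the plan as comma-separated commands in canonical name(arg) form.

back(3), turn(left), move(4), back(3)

initial: x=3 y=0 heading=right
step 1 (back(3)): x=0 y=0 heading=right
step 2 (turn(left)): x=0 y=0 heading=up
step 3 (move(4)): x=0 y=4 heading=up
step 4 (back(3)): x=0 y=1 heading=up
no 3-step plan works, so 4 is optimal.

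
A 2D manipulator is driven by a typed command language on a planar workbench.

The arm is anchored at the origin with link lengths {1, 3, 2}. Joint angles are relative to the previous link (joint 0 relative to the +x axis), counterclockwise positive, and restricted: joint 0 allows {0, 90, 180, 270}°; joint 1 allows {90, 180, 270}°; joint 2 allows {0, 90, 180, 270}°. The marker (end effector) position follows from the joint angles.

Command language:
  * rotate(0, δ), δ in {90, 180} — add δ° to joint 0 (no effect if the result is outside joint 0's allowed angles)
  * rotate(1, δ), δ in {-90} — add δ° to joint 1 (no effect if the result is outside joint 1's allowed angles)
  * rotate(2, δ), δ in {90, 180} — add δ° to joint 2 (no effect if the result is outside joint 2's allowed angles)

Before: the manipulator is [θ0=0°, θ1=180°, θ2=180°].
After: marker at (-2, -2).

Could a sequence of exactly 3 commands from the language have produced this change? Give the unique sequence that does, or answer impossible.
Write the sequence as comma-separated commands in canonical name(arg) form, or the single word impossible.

initial: [θ0=0°, θ1=180°, θ2=180°]
[1] after rotate(2, 90): [θ0=0°, θ1=180°, θ2=270°]
[2] after rotate(2, 90): [θ0=0°, θ1=180°, θ2=0°]
[3] after rotate(2, 90): [θ0=0°, θ1=180°, θ2=90°]
uniquely the one of 125 3-step routes that fits.

rotate(2, 90), rotate(2, 90), rotate(2, 90)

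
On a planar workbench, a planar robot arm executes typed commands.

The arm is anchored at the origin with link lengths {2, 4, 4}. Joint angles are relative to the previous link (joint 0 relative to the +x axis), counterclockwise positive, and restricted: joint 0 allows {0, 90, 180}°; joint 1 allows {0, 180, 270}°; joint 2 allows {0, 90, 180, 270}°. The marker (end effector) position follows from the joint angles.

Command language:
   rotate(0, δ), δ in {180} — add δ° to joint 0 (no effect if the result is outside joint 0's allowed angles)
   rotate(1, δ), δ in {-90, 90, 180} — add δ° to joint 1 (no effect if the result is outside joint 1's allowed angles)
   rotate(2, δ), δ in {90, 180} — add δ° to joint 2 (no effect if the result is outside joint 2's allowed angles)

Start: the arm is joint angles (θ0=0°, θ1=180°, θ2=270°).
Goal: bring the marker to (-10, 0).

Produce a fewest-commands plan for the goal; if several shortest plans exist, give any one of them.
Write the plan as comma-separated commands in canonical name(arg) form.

rotate(0, 180), rotate(1, 180), rotate(2, 90)

begin: joint angles (θ0=0°, θ1=180°, θ2=270°)
step 1 (rotate(0, 180)): joint angles (θ0=180°, θ1=180°, θ2=270°)
step 2 (rotate(1, 180)): joint angles (θ0=180°, θ1=0°, θ2=270°)
step 3 (rotate(2, 90)): joint angles (θ0=180°, θ1=0°, θ2=0°)
nothing shorter than 3 reaches the goal.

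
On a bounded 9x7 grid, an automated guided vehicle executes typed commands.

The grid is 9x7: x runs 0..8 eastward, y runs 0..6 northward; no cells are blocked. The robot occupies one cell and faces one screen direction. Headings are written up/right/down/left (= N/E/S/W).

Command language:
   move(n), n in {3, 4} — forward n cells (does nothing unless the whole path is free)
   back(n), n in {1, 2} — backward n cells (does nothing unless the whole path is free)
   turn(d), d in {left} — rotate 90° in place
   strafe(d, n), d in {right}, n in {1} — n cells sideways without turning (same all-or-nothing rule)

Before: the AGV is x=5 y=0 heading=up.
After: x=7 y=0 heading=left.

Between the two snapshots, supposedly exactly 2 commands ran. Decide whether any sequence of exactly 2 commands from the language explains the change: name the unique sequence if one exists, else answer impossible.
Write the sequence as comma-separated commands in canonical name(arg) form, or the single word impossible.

key: cell and facing (now W) both changed — the 2 commands mix motion and turning
initial: x=5 y=0 heading=up
[1] after turn(left): x=5 y=0 heading=left
[2] after back(2): x=7 y=0 heading=left
uniquely the one of 36 2-step routes that fits.

turn(left), back(2)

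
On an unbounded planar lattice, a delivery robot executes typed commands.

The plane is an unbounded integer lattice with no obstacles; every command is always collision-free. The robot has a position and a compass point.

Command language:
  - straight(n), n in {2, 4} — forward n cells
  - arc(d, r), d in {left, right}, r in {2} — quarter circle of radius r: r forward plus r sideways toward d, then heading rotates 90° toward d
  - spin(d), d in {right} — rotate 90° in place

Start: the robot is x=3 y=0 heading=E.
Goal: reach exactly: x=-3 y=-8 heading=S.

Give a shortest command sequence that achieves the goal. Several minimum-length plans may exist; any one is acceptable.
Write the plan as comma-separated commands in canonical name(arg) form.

spin(right), straight(4), arc(right, 2), straight(2), arc(left, 2)

initial: x=3 y=0 heading=E
t=1 spin(right) ⇒ x=3 y=0 heading=S
t=2 straight(4) ⇒ x=3 y=-4 heading=S
t=3 arc(right, 2) ⇒ x=1 y=-6 heading=W
t=4 straight(2) ⇒ x=-1 y=-6 heading=W
t=5 arc(left, 2) ⇒ x=-3 y=-8 heading=S
no 4-step plan works, so 5 is optimal.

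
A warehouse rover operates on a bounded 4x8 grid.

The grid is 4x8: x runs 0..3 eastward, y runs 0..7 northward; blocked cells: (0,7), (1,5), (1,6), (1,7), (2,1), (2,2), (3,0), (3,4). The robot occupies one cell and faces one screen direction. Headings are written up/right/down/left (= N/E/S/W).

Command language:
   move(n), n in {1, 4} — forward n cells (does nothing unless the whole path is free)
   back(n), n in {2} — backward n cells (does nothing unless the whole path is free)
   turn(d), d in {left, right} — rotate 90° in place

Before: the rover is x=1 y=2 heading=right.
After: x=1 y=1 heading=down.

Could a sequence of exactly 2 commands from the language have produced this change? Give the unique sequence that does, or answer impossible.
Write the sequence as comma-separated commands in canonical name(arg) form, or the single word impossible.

turn(right), move(1)

key: cell and facing (now S) both changed — the 2 commands mix motion and turning
t0: x=1 y=2 heading=right
1. turn(right) → x=1 y=2 heading=down
2. move(1) → x=1 y=1 heading=down
no rival 2-sequence matches.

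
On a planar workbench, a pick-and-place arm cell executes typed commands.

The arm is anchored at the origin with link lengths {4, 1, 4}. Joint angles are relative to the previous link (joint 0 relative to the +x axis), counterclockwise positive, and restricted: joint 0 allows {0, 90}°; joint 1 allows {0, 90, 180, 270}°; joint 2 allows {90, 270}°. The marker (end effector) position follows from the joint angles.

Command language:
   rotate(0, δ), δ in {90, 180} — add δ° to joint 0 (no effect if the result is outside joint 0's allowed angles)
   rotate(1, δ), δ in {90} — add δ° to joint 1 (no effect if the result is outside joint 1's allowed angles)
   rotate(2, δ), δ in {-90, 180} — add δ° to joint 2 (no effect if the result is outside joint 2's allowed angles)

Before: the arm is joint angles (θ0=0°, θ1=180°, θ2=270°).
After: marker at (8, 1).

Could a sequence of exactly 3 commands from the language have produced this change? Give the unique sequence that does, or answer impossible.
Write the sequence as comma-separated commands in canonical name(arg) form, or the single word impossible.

rotate(1, 90), rotate(1, 90), rotate(1, 90)

from: joint angles (θ0=0°, θ1=180°, θ2=270°)
t=1 rotate(1, 90) ⇒ joint angles (θ0=0°, θ1=270°, θ2=270°)
t=2 rotate(1, 90) ⇒ joint angles (θ0=0°, θ1=0°, θ2=270°)
t=3 rotate(1, 90) ⇒ joint angles (θ0=0°, θ1=90°, θ2=270°)
all 125 alternatives checked — unique.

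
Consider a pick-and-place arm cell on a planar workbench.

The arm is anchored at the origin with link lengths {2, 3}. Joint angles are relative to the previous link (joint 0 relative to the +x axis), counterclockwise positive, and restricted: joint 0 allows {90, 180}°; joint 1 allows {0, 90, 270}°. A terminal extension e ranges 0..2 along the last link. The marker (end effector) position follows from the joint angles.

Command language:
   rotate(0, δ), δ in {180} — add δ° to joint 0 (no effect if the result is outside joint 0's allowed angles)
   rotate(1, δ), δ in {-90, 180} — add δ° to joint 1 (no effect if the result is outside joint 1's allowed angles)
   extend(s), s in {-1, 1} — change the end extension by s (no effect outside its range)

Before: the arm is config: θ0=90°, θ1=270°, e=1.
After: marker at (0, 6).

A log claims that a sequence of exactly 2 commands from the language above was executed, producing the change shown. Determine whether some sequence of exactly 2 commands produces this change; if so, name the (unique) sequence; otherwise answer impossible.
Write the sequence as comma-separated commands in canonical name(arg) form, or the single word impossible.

key: order matters: swapping rotate(1, 180) and rotate(1, -90) lands elsewhere
from: config: θ0=90°, θ1=270°, e=1
step 1 (rotate(1, 180)): config: θ0=90°, θ1=90°, e=1
step 2 (rotate(1, -90)): config: θ0=90°, θ1=0°, e=1
uniquely the one of 25 2-step routes that fits.

rotate(1, 180), rotate(1, -90)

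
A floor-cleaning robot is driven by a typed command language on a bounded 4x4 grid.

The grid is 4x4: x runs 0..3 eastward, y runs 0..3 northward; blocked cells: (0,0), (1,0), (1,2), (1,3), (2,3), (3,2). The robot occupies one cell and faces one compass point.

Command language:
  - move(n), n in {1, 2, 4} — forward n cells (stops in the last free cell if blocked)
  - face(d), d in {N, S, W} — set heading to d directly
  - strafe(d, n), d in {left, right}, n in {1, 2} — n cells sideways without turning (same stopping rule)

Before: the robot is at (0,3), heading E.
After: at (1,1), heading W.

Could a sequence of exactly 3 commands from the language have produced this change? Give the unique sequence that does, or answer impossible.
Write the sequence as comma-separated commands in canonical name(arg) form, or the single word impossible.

strafe(right, 2), move(1), face(W)

key: order matters: swapping strafe(right, 2) and face(W) lands elsewhere
begin: at (0,3), heading E
1. strafe(right, 2) → at (0,1), heading E
2. move(1) → at (1,1), heading E
3. face(W) → at (1,1), heading W
no rival 3-sequence matches.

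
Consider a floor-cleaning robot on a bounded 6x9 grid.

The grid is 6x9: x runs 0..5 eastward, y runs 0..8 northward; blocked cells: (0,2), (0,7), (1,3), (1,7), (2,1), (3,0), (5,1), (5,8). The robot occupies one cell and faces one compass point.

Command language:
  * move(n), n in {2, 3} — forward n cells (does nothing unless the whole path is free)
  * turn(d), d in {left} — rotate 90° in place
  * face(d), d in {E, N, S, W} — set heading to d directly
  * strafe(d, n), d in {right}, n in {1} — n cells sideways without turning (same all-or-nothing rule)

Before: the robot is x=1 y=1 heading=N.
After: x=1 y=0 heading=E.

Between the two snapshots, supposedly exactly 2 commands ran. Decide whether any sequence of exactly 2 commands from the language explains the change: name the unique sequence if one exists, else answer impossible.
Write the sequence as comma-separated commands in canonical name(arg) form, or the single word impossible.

face(E), strafe(right, 1)

key: cell and facing (now E) both changed — the 2 commands mix motion and turning
initial: x=1 y=1 heading=N
[1] after face(E): x=1 y=1 heading=E
[2] after strafe(right, 1): x=1 y=0 heading=E
no other 2-command option fits: unique.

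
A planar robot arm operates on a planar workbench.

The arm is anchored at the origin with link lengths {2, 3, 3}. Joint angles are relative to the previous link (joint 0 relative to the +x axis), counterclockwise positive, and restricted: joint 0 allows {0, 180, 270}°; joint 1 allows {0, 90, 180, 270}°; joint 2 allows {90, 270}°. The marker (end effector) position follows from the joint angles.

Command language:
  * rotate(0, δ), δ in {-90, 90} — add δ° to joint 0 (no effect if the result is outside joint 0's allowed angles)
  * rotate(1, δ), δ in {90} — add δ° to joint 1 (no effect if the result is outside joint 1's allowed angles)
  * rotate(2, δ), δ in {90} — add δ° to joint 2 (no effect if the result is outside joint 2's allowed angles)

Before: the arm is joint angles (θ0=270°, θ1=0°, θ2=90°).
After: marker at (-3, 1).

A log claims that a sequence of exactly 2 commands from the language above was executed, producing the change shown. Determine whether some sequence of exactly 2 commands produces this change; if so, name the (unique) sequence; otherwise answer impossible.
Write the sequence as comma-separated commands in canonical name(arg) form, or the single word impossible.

start: joint angles (θ0=270°, θ1=0°, θ2=90°)
t=1 rotate(1, 90) ⇒ joint angles (θ0=270°, θ1=90°, θ2=90°)
t=2 rotate(1, 90) ⇒ joint angles (θ0=270°, θ1=180°, θ2=90°)
all 16 alternatives checked — unique.

rotate(1, 90), rotate(1, 90)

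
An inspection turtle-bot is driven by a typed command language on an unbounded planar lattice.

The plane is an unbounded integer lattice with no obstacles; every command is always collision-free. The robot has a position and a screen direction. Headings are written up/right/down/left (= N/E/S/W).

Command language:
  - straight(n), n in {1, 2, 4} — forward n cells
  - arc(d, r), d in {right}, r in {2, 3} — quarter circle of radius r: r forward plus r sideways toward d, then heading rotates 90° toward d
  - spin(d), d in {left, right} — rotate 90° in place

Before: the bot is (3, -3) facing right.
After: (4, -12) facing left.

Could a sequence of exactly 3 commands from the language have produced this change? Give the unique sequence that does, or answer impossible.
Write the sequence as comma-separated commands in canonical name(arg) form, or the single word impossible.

key: running arc(right, 2) before arc(right, 3) would end elsewhere — order is forced
begin: (3, -3) facing right
[1] after arc(right, 3): (6, -6) facing down
[2] after straight(4): (6, -10) facing down
[3] after arc(right, 2): (4, -12) facing left
all 343 alternatives checked — unique.

arc(right, 3), straight(4), arc(right, 2)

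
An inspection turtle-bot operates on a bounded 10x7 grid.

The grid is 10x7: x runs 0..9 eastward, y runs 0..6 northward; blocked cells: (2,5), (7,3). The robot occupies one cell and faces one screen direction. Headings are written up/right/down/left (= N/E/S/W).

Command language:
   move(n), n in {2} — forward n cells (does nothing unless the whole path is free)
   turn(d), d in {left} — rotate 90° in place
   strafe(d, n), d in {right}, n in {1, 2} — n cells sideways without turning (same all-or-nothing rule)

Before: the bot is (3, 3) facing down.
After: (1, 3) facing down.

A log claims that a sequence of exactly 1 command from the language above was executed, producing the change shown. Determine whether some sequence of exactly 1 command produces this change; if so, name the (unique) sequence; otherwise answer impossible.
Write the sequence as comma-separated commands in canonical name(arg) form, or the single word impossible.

strafe(right, 2)

key: heading stays S — the single command does not turn
initial: (3, 3) facing down
step 1 (strafe(right, 2)): (1, 3) facing down
no other 1-command option fits: unique.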